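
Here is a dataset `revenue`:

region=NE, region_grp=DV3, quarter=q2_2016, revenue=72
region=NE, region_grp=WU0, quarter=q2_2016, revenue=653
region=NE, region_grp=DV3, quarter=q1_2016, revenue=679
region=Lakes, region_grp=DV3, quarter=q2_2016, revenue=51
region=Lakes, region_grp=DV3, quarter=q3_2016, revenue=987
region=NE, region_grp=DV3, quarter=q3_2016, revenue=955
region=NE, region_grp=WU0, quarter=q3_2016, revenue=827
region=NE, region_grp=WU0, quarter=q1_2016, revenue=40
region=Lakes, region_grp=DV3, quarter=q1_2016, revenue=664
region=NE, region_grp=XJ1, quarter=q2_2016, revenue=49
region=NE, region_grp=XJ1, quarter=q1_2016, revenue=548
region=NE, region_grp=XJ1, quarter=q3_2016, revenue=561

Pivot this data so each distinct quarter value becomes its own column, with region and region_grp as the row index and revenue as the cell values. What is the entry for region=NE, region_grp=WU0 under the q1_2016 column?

40

Wide layout: rows indexed by region and region_grp, columns are the 3 distinct quarter values (q2_2016, q1_2016, q3_2016).
Cell (region=NE, region_grp=WU0, quarter=q1_2016) draws from the long row where region=NE, region_grp=WU0 and quarter=q1_2016, which has revenue=40.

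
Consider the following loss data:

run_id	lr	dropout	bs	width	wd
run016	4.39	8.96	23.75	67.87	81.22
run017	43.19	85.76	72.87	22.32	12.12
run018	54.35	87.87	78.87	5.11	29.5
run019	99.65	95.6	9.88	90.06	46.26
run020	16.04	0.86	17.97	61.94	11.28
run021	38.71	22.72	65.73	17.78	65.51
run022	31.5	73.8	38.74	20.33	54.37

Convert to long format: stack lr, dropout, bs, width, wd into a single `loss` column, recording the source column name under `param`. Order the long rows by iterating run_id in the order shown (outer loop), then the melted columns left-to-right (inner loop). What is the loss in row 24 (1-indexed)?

35 rows total (7 × 5). Row 24: index ⌊(24-1)/5⌋ = 4 into run_id → run020; (24-1) mod 5 = 3 into the melted columns → width.
So row 24 is (run020, width, 61.94); loss = 61.94.

61.94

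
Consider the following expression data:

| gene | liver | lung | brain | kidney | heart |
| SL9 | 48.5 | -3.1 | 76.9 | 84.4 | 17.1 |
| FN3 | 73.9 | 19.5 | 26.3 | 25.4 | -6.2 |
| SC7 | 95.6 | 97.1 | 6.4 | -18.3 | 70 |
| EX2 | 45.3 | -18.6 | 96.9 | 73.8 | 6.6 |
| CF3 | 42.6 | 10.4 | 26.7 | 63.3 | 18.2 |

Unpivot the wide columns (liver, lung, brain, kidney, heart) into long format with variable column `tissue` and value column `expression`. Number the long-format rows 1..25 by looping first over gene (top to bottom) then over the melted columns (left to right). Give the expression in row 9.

25 rows total (5 × 5). Row 9: index ⌊(9-1)/5⌋ = 1 into gene → FN3; (9-1) mod 5 = 3 into the melted columns → kidney.
So row 9 is (FN3, kidney, 25.4); expression = 25.4.

25.4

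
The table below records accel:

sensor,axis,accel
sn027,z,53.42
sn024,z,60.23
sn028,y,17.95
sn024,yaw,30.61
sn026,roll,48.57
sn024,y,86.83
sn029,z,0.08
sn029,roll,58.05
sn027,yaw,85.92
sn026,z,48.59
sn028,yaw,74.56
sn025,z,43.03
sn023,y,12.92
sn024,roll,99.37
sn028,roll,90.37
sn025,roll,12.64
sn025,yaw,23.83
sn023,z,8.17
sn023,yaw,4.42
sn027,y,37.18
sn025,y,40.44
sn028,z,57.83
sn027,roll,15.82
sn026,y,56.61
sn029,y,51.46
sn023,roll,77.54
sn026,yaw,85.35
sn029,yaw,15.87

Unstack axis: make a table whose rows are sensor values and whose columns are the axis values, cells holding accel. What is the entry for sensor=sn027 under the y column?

Wide layout: rows indexed by sensor, columns are the 4 distinct axis values (z, y, yaw, roll).
Cell (sensor=sn027, axis=y) draws from the long row where sensor=sn027 and axis=y, which has accel=37.18.

37.18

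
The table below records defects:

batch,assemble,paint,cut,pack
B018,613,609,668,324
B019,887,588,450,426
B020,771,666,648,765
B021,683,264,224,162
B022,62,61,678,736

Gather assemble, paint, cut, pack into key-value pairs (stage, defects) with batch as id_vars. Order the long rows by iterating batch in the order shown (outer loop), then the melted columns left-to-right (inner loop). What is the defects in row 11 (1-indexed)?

648

20 rows total (5 × 4). Row 11: index ⌊(11-1)/4⌋ = 2 into batch → B020; (11-1) mod 4 = 2 into the melted columns → cut.
So row 11 is (B020, cut, 648); defects = 648.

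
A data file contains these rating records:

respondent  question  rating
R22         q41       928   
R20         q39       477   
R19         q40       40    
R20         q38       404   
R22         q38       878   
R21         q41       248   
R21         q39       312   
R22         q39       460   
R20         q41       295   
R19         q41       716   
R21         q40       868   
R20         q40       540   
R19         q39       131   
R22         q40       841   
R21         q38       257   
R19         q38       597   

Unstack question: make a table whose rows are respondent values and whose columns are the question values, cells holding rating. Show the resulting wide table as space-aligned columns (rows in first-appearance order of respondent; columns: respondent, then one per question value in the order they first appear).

Columns: respondent plus the 4 distinct question values (q41, q39, q40, q38).
For example, row R22 column q41 takes rating=928 from the long row (R22, q41).

respondent  q41  q39  q40  q38
R22         928  460  841  878
R20         295  477  540  404
R19         716  131  40   597
R21         248  312  868  257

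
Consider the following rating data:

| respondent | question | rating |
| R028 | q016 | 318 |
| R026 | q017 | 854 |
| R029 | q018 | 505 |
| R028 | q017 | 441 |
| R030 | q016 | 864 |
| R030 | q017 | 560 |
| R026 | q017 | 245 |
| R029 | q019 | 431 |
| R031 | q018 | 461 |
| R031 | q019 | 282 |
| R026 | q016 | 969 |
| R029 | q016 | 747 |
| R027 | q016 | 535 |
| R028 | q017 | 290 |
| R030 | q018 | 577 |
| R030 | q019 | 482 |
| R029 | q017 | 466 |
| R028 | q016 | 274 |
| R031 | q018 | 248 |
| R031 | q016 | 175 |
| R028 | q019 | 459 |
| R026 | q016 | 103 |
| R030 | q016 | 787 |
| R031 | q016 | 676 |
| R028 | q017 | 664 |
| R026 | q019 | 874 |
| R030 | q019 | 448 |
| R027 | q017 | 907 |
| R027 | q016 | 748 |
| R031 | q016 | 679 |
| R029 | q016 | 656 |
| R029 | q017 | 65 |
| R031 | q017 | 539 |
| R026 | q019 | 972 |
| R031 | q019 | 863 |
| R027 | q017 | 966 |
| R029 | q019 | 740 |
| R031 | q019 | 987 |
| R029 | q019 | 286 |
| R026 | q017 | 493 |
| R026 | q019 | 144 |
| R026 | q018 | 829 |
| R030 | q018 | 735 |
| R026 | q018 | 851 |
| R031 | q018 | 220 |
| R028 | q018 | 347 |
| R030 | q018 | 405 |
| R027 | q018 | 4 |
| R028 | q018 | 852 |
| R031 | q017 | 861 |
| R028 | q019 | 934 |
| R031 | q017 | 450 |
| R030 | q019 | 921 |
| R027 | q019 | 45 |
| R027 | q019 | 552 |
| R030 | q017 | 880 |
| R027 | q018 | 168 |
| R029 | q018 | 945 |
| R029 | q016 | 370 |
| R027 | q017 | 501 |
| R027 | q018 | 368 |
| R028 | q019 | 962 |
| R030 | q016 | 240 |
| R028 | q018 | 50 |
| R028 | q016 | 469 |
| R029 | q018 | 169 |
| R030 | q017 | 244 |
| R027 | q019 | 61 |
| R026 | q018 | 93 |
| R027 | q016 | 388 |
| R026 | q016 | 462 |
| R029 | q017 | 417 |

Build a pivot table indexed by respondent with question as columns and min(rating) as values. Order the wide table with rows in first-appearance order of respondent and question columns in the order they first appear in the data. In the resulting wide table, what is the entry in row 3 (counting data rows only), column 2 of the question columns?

65

With rows in first-appearance order of respondent, row 3 is respondent=R029. question columns in first-appearance order: q016, q017, q018, q019; column 2 is q017.
Long rows with respondent=R029, question=q017: min(466, 65, 417) = 65.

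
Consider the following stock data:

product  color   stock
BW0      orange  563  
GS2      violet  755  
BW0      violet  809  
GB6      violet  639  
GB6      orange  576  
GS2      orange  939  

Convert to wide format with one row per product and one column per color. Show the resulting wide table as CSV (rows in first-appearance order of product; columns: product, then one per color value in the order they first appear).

product,orange,violet
BW0,563,809
GS2,939,755
GB6,576,639

Columns: product plus the 2 distinct color values (orange, violet).
For example, row BW0 column orange takes stock=563 from the long row (BW0, orange).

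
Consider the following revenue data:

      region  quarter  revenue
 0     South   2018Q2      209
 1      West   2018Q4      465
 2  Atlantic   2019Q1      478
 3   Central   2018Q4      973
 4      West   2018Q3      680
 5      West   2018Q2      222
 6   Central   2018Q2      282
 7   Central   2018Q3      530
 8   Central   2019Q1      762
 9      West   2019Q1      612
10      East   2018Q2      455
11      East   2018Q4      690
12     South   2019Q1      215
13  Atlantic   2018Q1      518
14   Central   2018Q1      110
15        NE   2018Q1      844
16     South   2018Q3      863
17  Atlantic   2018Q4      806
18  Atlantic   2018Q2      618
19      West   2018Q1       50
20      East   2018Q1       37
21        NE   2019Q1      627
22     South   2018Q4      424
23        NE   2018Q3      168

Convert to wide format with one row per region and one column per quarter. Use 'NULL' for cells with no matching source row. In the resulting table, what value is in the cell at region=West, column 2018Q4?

465

The long row with region=West, quarter=2018Q4 has revenue=465.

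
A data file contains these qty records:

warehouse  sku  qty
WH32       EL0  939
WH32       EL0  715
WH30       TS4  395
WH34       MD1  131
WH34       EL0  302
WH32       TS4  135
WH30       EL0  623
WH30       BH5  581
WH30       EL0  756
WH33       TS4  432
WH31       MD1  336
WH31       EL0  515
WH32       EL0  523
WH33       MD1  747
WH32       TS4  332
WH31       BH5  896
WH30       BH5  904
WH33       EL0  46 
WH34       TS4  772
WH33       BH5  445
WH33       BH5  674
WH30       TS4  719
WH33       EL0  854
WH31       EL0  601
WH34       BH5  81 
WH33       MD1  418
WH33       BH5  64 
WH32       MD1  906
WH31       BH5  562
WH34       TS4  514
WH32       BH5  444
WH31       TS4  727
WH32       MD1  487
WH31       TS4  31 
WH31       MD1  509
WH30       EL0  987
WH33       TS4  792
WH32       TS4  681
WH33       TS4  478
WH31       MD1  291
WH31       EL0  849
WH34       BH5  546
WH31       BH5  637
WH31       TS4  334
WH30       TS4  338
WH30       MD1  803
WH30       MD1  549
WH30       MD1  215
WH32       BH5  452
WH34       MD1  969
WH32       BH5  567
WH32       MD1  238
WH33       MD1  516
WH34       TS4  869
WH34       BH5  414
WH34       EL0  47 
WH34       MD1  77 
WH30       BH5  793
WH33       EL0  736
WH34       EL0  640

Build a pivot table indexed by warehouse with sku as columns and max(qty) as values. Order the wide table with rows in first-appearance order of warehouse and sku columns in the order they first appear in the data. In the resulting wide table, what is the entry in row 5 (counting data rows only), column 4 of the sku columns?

896

With rows in first-appearance order of warehouse, row 5 is warehouse=WH31. sku columns in first-appearance order: EL0, TS4, MD1, BH5; column 4 is BH5.
Long rows with warehouse=WH31, sku=BH5: max(896, 562, 637) = 896.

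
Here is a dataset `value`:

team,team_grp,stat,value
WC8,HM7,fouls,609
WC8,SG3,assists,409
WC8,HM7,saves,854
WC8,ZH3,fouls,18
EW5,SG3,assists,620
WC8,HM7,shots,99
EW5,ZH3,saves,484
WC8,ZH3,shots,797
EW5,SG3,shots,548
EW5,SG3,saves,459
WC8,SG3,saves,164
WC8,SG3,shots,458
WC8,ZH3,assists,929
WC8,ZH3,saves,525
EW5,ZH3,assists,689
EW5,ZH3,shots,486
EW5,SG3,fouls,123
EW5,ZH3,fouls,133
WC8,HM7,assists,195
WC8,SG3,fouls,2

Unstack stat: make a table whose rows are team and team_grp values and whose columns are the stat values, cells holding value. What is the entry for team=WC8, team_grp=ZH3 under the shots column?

797

Wide layout: rows indexed by team and team_grp, columns are the 4 distinct stat values (fouls, assists, saves, shots).
Cell (team=WC8, team_grp=ZH3, stat=shots) draws from the long row where team=WC8, team_grp=ZH3 and stat=shots, which has value=797.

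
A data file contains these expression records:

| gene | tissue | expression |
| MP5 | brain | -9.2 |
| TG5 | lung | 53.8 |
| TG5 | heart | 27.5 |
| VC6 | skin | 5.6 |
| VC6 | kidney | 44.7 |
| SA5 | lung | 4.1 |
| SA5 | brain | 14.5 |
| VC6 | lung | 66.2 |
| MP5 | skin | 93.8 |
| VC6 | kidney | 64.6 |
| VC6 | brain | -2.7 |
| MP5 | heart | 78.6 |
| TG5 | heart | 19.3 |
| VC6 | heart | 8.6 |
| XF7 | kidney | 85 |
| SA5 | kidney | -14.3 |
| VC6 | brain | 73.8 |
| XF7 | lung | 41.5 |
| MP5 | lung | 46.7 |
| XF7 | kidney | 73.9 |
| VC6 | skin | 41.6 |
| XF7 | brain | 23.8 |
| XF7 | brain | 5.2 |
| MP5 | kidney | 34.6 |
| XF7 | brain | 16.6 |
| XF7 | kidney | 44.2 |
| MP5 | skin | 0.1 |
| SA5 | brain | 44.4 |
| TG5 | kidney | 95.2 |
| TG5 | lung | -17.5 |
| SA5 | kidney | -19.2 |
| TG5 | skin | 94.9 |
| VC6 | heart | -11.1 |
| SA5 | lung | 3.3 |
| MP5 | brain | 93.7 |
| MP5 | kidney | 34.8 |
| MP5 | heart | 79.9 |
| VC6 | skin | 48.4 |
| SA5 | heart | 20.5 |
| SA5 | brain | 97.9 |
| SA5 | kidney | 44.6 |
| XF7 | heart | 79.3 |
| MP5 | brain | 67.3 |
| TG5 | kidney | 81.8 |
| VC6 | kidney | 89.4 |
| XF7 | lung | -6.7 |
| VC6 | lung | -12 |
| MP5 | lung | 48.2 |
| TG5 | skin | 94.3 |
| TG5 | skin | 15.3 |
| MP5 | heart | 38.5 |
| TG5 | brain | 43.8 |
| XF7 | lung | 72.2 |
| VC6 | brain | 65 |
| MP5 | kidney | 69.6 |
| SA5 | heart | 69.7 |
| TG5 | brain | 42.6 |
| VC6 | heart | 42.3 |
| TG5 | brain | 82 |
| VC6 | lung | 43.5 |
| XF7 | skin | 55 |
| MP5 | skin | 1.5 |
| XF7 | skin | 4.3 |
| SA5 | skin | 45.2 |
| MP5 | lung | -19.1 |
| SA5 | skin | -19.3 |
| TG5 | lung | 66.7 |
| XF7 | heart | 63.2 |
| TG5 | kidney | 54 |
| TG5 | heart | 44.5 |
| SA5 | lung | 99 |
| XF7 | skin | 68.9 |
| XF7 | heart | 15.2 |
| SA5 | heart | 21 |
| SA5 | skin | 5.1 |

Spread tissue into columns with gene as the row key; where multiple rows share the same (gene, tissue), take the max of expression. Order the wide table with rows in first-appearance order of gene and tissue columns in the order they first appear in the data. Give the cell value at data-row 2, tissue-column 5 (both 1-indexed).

95.2

With rows in first-appearance order of gene, row 2 is gene=TG5. tissue columns in first-appearance order: brain, lung, heart, skin, kidney; column 5 is kidney.
Long rows with gene=TG5, tissue=kidney: max(95.2, 81.8, 54) = 95.2.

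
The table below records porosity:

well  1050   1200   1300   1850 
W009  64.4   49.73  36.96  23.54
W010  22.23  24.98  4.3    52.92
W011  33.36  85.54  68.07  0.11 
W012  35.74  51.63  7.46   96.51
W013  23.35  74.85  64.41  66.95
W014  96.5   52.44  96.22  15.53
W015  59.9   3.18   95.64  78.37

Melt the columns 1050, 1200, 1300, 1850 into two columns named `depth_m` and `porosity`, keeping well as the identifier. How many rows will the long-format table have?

7 well values × 4 melted columns = 28 rows.

28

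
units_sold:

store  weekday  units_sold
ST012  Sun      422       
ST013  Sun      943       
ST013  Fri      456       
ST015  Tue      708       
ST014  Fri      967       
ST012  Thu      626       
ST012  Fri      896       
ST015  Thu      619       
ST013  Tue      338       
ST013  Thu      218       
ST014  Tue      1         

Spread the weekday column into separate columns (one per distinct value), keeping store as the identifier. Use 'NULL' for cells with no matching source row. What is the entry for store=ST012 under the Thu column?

626

The long row with store=ST012, weekday=Thu has units_sold=626.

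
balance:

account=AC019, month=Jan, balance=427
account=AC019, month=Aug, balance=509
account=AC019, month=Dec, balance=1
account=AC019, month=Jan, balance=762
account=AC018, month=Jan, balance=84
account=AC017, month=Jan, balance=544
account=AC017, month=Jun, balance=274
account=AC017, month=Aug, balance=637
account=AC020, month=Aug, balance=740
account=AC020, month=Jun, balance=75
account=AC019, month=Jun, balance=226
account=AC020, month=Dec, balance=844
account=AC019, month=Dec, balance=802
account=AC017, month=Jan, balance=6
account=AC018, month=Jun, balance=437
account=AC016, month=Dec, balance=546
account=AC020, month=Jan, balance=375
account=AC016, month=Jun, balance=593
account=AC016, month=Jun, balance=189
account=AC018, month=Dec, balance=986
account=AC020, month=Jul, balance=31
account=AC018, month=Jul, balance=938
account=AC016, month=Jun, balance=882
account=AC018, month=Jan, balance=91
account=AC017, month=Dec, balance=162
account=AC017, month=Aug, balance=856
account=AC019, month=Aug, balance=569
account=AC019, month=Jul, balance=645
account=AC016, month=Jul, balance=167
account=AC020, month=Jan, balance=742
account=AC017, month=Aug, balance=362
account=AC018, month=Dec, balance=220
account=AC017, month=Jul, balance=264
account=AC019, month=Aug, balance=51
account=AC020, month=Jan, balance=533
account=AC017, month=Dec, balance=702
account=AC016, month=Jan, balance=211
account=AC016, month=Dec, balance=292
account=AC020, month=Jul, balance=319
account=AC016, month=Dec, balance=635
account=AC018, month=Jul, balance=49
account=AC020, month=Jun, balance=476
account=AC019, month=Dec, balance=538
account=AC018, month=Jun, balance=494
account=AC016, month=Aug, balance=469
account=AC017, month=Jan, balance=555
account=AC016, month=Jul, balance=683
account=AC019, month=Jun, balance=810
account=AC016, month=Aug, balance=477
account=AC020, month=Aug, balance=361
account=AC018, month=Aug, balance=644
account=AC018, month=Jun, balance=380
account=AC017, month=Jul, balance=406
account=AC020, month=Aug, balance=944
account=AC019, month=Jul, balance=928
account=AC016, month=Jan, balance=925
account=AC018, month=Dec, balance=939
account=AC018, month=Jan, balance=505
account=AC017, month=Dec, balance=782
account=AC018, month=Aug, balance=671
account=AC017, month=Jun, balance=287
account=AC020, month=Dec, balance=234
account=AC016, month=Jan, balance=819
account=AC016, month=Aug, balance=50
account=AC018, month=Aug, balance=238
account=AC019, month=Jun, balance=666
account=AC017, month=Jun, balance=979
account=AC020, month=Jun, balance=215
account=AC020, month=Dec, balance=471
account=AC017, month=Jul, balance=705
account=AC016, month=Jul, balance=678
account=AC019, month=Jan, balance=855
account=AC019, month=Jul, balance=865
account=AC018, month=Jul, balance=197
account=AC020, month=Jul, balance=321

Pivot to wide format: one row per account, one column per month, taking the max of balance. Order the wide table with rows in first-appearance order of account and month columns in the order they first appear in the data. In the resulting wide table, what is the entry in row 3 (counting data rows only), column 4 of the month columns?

979

With rows in first-appearance order of account, row 3 is account=AC017. month columns in first-appearance order: Jan, Aug, Dec, Jun, Jul; column 4 is Jun.
Long rows with account=AC017, month=Jun: max(274, 287, 979) = 979.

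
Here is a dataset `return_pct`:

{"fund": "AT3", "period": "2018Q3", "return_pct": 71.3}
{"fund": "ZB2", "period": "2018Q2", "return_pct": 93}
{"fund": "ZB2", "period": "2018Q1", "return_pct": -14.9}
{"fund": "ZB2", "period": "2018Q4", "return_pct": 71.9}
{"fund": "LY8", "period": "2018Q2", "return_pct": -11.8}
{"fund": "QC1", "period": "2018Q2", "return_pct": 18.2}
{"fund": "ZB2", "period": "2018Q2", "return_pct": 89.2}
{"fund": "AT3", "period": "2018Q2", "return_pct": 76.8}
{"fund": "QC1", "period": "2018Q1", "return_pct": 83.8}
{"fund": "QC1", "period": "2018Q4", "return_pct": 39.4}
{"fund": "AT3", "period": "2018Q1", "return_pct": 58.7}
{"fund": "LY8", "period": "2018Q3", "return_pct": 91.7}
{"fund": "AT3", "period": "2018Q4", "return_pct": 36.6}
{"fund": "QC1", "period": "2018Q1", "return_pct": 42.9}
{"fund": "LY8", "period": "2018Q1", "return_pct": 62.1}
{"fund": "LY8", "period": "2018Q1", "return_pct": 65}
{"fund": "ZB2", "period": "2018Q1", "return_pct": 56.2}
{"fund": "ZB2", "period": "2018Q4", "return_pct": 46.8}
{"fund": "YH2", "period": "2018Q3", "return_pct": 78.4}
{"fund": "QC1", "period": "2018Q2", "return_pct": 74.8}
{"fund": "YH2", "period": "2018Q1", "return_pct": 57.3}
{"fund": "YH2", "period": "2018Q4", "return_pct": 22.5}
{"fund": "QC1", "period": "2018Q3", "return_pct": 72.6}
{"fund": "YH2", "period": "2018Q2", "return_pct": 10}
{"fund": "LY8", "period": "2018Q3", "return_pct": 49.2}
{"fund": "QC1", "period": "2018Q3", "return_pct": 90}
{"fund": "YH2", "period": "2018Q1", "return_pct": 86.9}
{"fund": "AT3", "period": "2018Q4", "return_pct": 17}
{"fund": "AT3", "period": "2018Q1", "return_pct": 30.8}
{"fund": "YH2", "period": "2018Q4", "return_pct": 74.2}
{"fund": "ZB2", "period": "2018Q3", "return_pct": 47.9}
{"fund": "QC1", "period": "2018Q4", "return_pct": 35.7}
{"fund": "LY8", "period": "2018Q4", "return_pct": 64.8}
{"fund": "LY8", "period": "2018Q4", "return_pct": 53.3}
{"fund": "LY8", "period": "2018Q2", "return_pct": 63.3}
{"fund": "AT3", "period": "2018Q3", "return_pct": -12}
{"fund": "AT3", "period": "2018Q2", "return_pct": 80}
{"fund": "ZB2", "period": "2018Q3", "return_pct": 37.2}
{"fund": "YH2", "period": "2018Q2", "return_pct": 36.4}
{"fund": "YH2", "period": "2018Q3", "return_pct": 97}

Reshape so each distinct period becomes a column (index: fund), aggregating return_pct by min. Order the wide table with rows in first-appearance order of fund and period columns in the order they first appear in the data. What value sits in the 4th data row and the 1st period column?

With rows in first-appearance order of fund, row 4 is fund=QC1. period columns in first-appearance order: 2018Q3, 2018Q2, 2018Q1, 2018Q4; column 1 is 2018Q3.
Long rows with fund=QC1, period=2018Q3: min(72.6, 90) = 72.6.

72.6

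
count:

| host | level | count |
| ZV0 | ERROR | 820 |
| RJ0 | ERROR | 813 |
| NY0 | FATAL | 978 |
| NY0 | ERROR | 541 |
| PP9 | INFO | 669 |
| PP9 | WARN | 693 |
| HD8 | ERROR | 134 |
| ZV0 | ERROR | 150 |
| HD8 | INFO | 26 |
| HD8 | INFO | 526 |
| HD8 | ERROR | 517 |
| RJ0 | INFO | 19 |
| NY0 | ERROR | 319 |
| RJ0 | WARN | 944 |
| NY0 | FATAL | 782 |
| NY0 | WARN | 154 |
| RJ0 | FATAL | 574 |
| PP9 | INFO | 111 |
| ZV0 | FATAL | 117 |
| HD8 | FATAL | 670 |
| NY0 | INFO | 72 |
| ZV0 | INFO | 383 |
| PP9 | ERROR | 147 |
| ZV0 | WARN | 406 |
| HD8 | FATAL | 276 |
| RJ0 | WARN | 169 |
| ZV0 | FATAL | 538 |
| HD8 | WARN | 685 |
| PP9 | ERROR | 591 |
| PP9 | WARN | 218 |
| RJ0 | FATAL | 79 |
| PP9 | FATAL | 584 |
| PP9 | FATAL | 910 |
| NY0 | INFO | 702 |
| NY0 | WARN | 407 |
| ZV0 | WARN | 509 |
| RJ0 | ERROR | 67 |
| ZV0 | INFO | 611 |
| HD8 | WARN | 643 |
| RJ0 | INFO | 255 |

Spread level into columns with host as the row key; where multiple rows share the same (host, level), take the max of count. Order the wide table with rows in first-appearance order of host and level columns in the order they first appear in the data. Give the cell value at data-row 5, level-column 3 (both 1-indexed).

526

With rows in first-appearance order of host, row 5 is host=HD8. level columns in first-appearance order: ERROR, FATAL, INFO, WARN; column 3 is INFO.
Long rows with host=HD8, level=INFO: max(26, 526) = 526.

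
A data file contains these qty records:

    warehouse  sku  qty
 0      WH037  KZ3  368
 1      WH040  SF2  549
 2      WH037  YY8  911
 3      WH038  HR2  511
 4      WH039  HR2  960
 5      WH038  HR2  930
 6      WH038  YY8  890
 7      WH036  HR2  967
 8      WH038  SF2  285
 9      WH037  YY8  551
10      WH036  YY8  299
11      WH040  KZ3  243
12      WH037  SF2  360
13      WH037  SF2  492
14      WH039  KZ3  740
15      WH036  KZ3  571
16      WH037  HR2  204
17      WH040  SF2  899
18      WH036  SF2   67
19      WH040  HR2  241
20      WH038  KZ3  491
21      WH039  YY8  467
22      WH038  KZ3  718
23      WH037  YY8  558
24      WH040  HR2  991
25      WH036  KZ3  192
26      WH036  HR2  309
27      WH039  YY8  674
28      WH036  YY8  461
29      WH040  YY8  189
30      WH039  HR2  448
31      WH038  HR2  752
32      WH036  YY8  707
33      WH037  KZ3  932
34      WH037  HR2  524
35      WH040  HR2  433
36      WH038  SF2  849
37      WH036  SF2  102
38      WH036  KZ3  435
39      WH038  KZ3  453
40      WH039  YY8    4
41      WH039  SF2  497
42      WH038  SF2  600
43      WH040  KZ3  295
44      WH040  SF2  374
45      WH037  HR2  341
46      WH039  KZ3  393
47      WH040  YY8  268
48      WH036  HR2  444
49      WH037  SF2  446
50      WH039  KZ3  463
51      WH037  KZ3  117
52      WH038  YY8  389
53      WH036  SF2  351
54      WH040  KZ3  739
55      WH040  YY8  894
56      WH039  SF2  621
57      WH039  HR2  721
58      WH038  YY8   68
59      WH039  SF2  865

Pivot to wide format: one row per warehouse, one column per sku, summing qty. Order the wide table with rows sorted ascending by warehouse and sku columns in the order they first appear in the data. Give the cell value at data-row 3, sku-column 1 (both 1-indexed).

1662

With rows sorted ascending by warehouse, row 3 is warehouse=WH038. sku columns in first-appearance order: KZ3, SF2, YY8, HR2; column 1 is KZ3.
Long rows with warehouse=WH038, sku=KZ3: 491 + 718 + 453 = 1662.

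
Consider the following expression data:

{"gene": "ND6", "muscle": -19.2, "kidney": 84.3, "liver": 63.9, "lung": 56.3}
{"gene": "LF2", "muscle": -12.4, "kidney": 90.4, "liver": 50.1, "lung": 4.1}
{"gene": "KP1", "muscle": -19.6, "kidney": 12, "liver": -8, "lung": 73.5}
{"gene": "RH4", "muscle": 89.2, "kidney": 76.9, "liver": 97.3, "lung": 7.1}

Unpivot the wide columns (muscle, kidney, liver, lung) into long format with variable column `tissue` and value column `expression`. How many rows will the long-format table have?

16

4 gene values × 4 melted columns = 16 rows.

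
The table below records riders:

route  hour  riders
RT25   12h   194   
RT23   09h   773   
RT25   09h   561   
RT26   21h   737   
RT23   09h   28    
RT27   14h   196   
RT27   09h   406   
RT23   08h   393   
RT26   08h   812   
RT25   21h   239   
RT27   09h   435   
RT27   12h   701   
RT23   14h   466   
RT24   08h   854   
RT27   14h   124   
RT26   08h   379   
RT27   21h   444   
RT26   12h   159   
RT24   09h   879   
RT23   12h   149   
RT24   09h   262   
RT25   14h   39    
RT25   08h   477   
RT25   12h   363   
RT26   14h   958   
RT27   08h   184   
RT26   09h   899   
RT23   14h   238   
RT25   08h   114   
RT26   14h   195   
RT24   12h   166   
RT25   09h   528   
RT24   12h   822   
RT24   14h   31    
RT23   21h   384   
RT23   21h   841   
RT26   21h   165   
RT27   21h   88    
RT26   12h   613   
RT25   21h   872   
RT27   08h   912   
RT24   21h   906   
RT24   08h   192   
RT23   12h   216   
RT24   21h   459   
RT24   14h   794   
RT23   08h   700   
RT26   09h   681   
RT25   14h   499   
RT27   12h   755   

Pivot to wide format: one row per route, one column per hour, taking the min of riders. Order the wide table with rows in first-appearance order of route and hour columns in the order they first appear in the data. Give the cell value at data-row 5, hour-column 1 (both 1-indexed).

166

With rows in first-appearance order of route, row 5 is route=RT24. hour columns in first-appearance order: 12h, 09h, 21h, 14h, 08h; column 1 is 12h.
Long rows with route=RT24, hour=12h: min(166, 822) = 166.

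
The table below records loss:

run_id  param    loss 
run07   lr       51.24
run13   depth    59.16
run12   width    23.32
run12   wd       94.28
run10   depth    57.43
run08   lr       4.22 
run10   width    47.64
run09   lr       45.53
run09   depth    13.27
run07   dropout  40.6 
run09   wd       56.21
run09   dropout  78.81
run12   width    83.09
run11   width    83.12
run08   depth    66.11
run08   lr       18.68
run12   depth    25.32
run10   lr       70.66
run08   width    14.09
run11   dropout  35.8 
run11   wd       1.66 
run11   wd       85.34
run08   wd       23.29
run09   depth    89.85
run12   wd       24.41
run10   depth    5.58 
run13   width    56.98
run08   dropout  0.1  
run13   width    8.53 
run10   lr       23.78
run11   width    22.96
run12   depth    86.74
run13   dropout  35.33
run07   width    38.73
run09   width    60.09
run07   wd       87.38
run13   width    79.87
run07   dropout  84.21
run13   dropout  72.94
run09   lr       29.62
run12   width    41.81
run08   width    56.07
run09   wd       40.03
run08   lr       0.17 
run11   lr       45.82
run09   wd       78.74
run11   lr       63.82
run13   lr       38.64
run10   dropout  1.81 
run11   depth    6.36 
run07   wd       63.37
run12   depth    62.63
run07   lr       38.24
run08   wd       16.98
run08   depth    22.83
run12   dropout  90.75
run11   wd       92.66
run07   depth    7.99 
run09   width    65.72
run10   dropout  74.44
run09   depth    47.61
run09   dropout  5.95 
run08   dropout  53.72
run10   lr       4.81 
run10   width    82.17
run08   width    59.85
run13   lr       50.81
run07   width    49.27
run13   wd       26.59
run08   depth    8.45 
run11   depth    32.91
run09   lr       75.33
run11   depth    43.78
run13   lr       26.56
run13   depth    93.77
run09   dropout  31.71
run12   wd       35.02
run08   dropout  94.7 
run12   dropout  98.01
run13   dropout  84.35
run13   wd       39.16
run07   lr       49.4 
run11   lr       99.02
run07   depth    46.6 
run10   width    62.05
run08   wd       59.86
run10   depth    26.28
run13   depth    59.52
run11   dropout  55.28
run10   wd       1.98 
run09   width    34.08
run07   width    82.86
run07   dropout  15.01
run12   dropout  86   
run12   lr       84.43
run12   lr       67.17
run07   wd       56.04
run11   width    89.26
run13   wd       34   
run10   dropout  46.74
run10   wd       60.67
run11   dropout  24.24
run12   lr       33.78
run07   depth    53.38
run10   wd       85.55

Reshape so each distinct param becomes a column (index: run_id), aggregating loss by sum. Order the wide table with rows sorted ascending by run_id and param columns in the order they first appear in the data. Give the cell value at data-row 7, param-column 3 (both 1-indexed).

145.38

With rows sorted ascending by run_id, row 7 is run_id=run13. param columns in first-appearance order: lr, depth, width, wd, dropout; column 3 is width.
Long rows with run_id=run13, param=width: 56.98 + 8.53 + 79.87 = 145.38.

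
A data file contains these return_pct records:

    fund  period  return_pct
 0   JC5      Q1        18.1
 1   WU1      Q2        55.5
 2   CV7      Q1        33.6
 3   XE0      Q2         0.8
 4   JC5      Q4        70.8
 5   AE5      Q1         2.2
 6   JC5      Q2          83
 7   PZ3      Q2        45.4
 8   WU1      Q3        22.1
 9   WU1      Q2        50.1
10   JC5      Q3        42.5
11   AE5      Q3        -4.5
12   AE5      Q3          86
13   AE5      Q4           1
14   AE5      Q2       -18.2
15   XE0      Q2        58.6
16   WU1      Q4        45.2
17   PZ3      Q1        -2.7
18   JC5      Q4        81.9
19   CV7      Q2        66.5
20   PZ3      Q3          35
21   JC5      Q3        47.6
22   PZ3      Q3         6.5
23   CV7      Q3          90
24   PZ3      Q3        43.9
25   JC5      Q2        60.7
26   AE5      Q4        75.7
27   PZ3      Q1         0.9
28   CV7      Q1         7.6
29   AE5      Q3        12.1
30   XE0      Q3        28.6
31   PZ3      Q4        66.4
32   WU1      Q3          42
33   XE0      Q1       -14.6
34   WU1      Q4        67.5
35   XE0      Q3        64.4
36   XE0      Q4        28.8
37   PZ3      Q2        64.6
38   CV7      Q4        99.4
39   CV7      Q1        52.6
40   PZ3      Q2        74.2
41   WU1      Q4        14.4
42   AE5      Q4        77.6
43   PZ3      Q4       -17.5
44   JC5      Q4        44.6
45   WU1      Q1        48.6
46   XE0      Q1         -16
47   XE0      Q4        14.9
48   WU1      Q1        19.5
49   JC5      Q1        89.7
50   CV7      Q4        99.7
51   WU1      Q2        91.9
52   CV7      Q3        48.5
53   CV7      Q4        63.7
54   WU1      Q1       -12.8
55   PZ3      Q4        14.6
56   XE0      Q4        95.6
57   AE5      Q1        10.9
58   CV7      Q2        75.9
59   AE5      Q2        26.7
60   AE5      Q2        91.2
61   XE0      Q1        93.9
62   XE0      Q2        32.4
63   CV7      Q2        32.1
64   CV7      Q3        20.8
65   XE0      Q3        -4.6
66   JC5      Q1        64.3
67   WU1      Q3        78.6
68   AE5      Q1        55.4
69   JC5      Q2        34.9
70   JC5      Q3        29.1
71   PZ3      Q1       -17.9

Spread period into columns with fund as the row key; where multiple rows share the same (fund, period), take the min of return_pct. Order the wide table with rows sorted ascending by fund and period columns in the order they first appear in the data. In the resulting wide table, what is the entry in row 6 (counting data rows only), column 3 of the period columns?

With rows sorted ascending by fund, row 6 is fund=XE0. period columns in first-appearance order: Q1, Q2, Q4, Q3; column 3 is Q4.
Long rows with fund=XE0, period=Q4: min(28.8, 14.9, 95.6) = 14.9.

14.9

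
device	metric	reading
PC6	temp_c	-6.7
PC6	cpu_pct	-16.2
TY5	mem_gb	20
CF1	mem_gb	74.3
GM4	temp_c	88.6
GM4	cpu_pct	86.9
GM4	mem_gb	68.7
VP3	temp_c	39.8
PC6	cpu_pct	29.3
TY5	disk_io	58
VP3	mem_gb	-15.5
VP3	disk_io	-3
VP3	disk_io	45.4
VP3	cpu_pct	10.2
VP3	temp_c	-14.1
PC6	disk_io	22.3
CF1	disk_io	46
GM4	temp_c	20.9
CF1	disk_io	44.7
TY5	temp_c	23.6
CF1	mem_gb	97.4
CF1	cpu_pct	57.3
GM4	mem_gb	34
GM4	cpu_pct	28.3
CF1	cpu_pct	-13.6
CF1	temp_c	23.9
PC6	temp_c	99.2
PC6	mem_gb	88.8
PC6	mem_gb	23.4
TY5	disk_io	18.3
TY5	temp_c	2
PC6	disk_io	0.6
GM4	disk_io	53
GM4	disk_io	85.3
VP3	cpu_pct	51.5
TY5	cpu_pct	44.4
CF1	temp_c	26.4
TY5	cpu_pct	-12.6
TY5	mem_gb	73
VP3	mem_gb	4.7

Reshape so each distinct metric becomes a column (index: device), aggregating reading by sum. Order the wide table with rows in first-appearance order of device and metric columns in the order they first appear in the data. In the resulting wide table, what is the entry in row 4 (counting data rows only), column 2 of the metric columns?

115.2

With rows in first-appearance order of device, row 4 is device=GM4. metric columns in first-appearance order: temp_c, cpu_pct, mem_gb, disk_io; column 2 is cpu_pct.
Long rows with device=GM4, metric=cpu_pct: 86.9 + 28.3 = 115.2.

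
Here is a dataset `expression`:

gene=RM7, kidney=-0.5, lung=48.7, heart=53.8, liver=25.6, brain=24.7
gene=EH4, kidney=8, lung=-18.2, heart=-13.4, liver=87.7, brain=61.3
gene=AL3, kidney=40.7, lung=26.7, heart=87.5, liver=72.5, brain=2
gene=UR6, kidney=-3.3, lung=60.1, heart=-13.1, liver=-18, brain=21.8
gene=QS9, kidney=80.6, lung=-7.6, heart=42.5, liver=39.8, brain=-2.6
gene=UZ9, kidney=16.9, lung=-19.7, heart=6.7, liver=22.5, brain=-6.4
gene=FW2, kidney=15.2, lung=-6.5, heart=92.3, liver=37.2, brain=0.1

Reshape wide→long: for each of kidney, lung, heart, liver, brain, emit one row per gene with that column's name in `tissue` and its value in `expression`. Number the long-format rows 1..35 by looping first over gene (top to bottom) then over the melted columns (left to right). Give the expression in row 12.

26.7

35 rows total (7 × 5). Row 12: index ⌊(12-1)/5⌋ = 2 into gene → AL3; (12-1) mod 5 = 1 into the melted columns → lung.
So row 12 is (AL3, lung, 26.7); expression = 26.7.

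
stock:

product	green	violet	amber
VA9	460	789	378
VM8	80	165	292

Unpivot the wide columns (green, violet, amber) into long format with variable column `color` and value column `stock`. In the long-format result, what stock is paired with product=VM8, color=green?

80

Unpivoting turns each (product, wide-column) pair into one long row.
The wide cell at row VM8, column green holds 80, so the long row (VM8, green) has stock=80.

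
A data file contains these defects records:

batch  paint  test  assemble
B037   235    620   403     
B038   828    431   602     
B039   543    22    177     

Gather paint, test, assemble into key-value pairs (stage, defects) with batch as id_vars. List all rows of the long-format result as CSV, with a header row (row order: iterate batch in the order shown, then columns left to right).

Each (batch, column) pair becomes one row: 3 × 3 = 9 rows.
For example, (B037, paint) → defects=235.

batch,stage,defects
B037,paint,235
B037,test,620
B037,assemble,403
B038,paint,828
B038,test,431
B038,assemble,602
B039,paint,543
B039,test,22
B039,assemble,177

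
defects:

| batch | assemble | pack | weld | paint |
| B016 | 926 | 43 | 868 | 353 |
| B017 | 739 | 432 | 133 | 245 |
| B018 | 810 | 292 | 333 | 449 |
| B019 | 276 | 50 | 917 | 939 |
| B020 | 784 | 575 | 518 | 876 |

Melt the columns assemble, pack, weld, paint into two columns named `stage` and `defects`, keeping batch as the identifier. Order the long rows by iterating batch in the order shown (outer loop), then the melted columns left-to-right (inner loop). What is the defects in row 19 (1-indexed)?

20 rows total (5 × 4). Row 19: index ⌊(19-1)/4⌋ = 4 into batch → B020; (19-1) mod 4 = 2 into the melted columns → weld.
So row 19 is (B020, weld, 518); defects = 518.

518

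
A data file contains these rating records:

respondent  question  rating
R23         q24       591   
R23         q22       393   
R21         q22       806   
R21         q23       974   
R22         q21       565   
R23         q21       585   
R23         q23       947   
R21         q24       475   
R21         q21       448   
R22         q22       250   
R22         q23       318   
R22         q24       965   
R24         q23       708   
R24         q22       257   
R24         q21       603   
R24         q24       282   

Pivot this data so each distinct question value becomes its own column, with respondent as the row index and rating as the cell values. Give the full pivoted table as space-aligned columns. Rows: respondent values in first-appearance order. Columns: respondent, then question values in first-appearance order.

Columns: respondent plus the 4 distinct question values (q24, q22, q23, q21).
For example, row R23 column q24 takes rating=591 from the long row (R23, q24).

respondent  q24  q22  q23  q21
R23         591  393  947  585
R21         475  806  974  448
R22         965  250  318  565
R24         282  257  708  603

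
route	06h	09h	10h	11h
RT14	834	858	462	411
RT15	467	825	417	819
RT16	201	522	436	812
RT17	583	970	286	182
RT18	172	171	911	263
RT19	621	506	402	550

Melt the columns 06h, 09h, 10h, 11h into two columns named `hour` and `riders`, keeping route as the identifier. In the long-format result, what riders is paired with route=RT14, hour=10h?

Unpivoting turns each (route, wide-column) pair into one long row.
The wide cell at row RT14, column 10h holds 462, so the long row (RT14, 10h) has riders=462.

462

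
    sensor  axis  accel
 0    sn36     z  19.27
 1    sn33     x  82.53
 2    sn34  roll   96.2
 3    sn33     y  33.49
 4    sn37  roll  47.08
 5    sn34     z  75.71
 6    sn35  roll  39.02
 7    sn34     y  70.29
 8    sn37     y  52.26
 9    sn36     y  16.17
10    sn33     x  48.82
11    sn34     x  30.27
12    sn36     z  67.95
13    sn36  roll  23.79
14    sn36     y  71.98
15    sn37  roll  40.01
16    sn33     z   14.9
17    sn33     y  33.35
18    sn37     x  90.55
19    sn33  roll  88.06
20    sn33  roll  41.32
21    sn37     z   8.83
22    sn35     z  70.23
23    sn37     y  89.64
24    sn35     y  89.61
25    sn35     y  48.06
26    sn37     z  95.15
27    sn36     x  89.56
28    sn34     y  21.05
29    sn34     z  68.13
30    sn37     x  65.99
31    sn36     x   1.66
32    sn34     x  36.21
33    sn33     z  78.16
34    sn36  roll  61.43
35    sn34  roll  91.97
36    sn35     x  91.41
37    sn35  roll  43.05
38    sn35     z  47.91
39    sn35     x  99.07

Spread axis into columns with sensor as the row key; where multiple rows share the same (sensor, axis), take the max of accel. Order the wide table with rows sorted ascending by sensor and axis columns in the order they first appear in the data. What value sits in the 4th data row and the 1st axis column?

67.95

With rows sorted ascending by sensor, row 4 is sensor=sn36. axis columns in first-appearance order: z, x, roll, y; column 1 is z.
Long rows with sensor=sn36, axis=z: max(19.27, 67.95) = 67.95.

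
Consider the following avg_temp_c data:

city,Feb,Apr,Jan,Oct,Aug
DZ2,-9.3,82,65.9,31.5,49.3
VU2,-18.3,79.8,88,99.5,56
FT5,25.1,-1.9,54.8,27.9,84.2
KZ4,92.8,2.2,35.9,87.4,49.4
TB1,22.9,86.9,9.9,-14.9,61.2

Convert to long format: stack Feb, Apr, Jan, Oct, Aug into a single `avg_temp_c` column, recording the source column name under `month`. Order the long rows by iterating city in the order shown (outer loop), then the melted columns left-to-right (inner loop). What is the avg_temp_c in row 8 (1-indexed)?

25 rows total (5 × 5). Row 8: index ⌊(8-1)/5⌋ = 1 into city → VU2; (8-1) mod 5 = 2 into the melted columns → Jan.
So row 8 is (VU2, Jan, 88); avg_temp_c = 88.

88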